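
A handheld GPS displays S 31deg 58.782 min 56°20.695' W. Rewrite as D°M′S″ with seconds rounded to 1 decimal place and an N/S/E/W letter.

31°58′46.9″ S, 56°20′41.7″ W

φ: fractional minutes 0.78200 × 60 = 46.920″
Longitude: 20.69500′ → 20′ and 0.69500 × 60 = 41.700″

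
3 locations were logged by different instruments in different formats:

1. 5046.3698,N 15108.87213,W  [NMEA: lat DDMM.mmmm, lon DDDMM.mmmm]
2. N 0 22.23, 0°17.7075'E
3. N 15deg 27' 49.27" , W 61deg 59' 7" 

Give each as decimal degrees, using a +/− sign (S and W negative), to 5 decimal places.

Point 1:
  Latitude: split at 2 digits → 50° and 46.3698′; 50 + 46.3698/60 = 50.772830
  N ⇒ keep positive
  λ: split at 3 digits → 151° and 8.87213′; 151 + 8.87213/60 = 151.147869
  hemisphere W, so the sign is −
Point 2:
  Latitude: 22.23′ = 0.370500°; total 0.370500
  N → positive
  λ: 0 + 17.7075/60 = 0.295125
  E → positive
Point 3:
  Latitude: 15 + 27/60 + 49.27/3600 = 15.463686
  N → positive
  λ: 61° + 59/60 + 7/3600 = 61 + 0.983333 + 0.001944 = 61.985278
  hemisphere W, so the sign is −

1. 50.77283, -151.14787
2. 0.37050, 0.29513
3. 15.46369, -61.98528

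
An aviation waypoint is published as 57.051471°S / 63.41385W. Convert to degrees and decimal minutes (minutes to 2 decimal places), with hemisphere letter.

57° 3.09′ S, 63° 24.83′ W

Latitude: fractional part 0.051471 → 3.0883 minutes
λ: minutes = (63.413850 − 63) × 60 = 24.8310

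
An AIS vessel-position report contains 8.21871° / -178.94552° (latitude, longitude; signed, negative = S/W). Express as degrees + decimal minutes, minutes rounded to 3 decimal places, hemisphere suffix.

8° 13.123′ N, 178° 56.731′ W

Latitude: fractional part 0.218710 → 13.12260 minutes
Longitude is negative → W; |value| = 178.945520
Longitude: fractional part 0.945520 → 56.73120 minutes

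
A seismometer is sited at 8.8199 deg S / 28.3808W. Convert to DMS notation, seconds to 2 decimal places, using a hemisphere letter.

Latitude: whole degrees 8; 49.19400′ → 49′ and 11.6400″
Lon: 0.380800 × 60 = 22.84800′ → 22′, remainder × 60 = 50.8800″

8°49′11.64″ S, 28°22′50.88″ W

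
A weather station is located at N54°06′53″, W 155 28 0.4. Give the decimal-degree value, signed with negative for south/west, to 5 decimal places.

Latitude: 6′ + 53″ = 6.88333′; 54 + 6.88333/60 = 54.114722
N ⇒ keep positive
Lon: 155° + 28/60 + 0.4/3600 = 155 + 0.466667 + 0.000111 = 155.466778
hemisphere W, so the sign is −

54.11472, -155.46678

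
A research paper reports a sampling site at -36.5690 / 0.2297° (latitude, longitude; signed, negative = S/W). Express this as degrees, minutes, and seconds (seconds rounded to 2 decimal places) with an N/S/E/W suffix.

36°34′8.40″ S, 0°13′46.92″ E

Latitude is negative → S; |value| = 36.569000
φ: 0.569000° → 34.14000′; 0.14000 × 60 = 8.4000″
λ: whole degrees 0; 13.78200′ → 13′ and 46.9200″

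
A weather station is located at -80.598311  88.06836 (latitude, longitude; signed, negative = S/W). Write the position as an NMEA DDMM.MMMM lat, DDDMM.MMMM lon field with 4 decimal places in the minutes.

8035.8987,S / 08804.1016,E

Latitude is negative → S; |value| = 80.598311
φ: 80° + 0.598311 × 60 = 80° 35.898660′
λ: 88° + 0.068360 × 60 = 88° 4.101600′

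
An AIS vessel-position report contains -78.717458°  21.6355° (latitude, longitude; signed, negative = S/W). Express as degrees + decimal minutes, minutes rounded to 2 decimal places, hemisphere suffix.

78° 43.05′ S, 21° 38.13′ E

Latitude is negative → S; |value| = 78.717458
Latitude: 78° + 0.717458 × 60 = 78° 43.0475′
λ: 21° + 0.635500 × 60 = 21° 38.1300′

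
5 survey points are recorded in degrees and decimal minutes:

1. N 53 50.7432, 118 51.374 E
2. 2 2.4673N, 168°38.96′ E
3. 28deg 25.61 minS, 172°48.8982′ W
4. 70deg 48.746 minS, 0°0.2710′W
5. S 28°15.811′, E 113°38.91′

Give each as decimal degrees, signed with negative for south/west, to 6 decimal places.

Point 1:
  φ: 50.7432′ = 0.845720°; total 53.8457200
  N → positive
  Longitude: 118 + 51.374/60 = 118.8562333
  E ⇒ keep positive
Point 2:
  Lat: 2 + 2.4673/60 = 2.0411217
  N ⇒ keep positive
  λ: 38.96′ = 0.649333°; total 168.6493333
  E ⇒ keep positive
Point 3:
  φ: 25.61′ = 0.426833°; total 28.4268333
  hemisphere S, so the sign is −
  Longitude: 48.8982′ = 0.814970°; total 172.8149700
  hemisphere W, so the sign is −
Point 4:
  Lat: 70 + 48.746/60 = 70.8124333
  hemisphere S, so the sign is −
  Longitude: 0 + 0.271/60 = 0.0045167
  W ⇒ negate
Point 5:
  φ: 28 + 15.811/60 = 28.2635167
  S → negative
  Longitude: 38.91′ = 0.648500°; total 113.6485000
  E ⇒ keep positive

1. 53.845720, 118.856233
2. 2.041122, 168.649333
3. -28.426833, -172.814970
4. -70.812433, -0.004517
5. -28.263517, 113.648500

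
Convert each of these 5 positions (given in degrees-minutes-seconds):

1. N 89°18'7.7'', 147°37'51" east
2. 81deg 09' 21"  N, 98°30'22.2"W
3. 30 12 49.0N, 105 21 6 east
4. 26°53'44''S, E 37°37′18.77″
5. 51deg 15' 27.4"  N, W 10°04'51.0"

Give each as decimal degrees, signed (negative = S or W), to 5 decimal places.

Point 1:
  Latitude: 18′ + 7.7″ = 18.12833′; 89 + 18.12833/60 = 89.302139
  N → positive
  Lon: 147 + 37/60 + 51/3600 = 147.630833
  E → positive
Point 2:
  Lat: 9′ + 21″ = 9.35000′; 81 + 9.35000/60 = 81.155833
  N ⇒ keep positive
  Lon: 98° + 30/60 + 22.2/3600 = 98 + 0.500000 + 0.006167 = 98.506167
  W → negative
Point 3:
  Lat: 30 + 12/60 + 49/3600 = 30.213611
  N → positive
  Longitude: 105 + 21/60 + 6/3600 = 105.351667
  E ⇒ keep positive
Point 4:
  Latitude: 26° + 53/60 + 44/3600 = 26 + 0.883333 + 0.012222 = 26.895556
  S ⇒ negate
  λ: 37′ + 18.77″ = 37.31283′; 37 + 37.31283/60 = 37.621881
  E ⇒ keep positive
Point 5:
  φ: 15′ + 27.4″ = 15.45667′; 51 + 15.45667/60 = 51.257611
  N → positive
  Longitude: 10 + 4/60 + 51/3600 = 10.080833
  W → negative

1. 89.30214, 147.63083
2. 81.15583, -98.50617
3. 30.21361, 105.35167
4. -26.89556, 37.62188
5. 51.25761, -10.08083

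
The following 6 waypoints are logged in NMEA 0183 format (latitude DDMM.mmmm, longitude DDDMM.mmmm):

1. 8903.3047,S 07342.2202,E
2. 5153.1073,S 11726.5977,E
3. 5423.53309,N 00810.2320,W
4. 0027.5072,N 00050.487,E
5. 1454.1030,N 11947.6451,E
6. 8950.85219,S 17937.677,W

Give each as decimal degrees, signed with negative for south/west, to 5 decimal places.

Point 1:
  Latitude: degrees = first 2 digits = 89, minutes = 3.3047; 89 + 3.3047/60 = 89.055078
  S → negative
  Longitude: split at 3 digits → 073° and 42.2202′; 73 + 42.2202/60 = 73.703670
  E ⇒ keep positive
Point 2:
  Lat: split at 2 digits → 51° and 53.1073′; 51 + 53.1073/60 = 51.885122
  hemisphere S, so the sign is −
  Longitude: split at 3 digits → 117° and 26.5977′; 117 + 26.5977/60 = 117.443295
  E ⇒ keep positive
Point 3:
  Lat: split at 2 digits → 54° and 23.53309′; 54 + 23.53309/60 = 54.392218
  N → positive
  λ: split at 3 digits → 008° and 10.232′; 8 + 10.232/60 = 8.170533
  hemisphere W, so the sign is −
Point 4:
  φ: degrees = first 2 digits = 0, minutes = 27.5072; 0 + 27.5072/60 = 0.458453
  N → positive
  Longitude: degrees = first 3 digits = 0, minutes = 50.487; 0 + 50.487/60 = 0.841450
  E → positive
Point 5:
  Latitude: split at 2 digits → 14° and 54.103′; 14 + 54.103/60 = 14.901717
  N → positive
  Lon: split at 3 digits → 119° and 47.6451′; 119 + 47.6451/60 = 119.794085
  E ⇒ keep positive
Point 6:
  φ: split at 2 digits → 89° and 50.85219′; 89 + 50.85219/60 = 89.847537
  hemisphere S, so the sign is −
  Longitude: degrees = first 3 digits = 179, minutes = 37.677; 179 + 37.677/60 = 179.627950
  W → negative

1. -89.05508, 73.70367
2. -51.88512, 117.44330
3. 54.39222, -8.17053
4. 0.45845, 0.84145
5. 14.90172, 119.79409
6. -89.84754, -179.62795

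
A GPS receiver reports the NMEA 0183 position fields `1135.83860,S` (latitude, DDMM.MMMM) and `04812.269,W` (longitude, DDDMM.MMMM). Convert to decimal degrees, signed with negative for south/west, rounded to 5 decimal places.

-11.59731, -48.20448

φ: split at 2 digits → 11° and 35.8386′; 11 + 35.8386/60 = 11.597310
S ⇒ negate
Lon: degrees = first 3 digits = 48, minutes = 12.269; 48 + 12.269/60 = 48.204483
W → negative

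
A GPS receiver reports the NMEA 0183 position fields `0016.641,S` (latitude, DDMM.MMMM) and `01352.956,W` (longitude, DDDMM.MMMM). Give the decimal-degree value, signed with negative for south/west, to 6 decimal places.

φ: split at 2 digits → 00° and 16.641′; 0 + 16.641/60 = 0.2773500
S ⇒ negate
Longitude: degrees = first 3 digits = 13, minutes = 52.956; 13 + 52.956/60 = 13.8826000
W ⇒ negate

-0.277350, -13.882600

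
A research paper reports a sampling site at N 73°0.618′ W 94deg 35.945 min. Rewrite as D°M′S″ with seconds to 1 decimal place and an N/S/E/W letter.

φ: 0.61800′ → 0′ and 0.61800 × 60 = 37.080″
Lon: fractional minutes 0.94500 × 60 = 56.700″

73°00′37.1″ N, 94°35′56.7″ W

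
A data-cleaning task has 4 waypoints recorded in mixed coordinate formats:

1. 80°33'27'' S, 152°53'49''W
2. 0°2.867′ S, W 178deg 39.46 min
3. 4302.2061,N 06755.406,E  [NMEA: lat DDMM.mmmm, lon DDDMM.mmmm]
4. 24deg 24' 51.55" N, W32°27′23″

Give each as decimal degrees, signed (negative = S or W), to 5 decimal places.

1. -80.55750, -152.89694
2. -0.04778, -178.65767
3. 43.03677, 67.92343
4. 24.41432, -32.45639

Point 1:
  Lat: 33′ + 27″ = 33.45000′; 80 + 33.45000/60 = 80.557500
  hemisphere S, so the sign is −
  Lon: 53′ + 49″ = 53.81667′; 152 + 53.81667/60 = 152.896944
  W ⇒ negate
Point 2:
  Latitude: 0 + 2.867/60 = 0.047783
  hemisphere S, so the sign is −
  λ: 39.46′ = 0.657667°; total 178.657667
  W → negative
Point 3:
  Latitude: degrees = first 2 digits = 43, minutes = 2.2061; 43 + 2.2061/60 = 43.036768
  N → positive
  Lon: split at 3 digits → 067° and 55.406′; 67 + 55.406/60 = 67.923433
  E ⇒ keep positive
Point 4:
  φ: 24 + 24/60 + 51.55/3600 = 24.414319
  N ⇒ keep positive
  λ: 27′ + 23″ = 27.38333′; 32 + 27.38333/60 = 32.456389
  W → negative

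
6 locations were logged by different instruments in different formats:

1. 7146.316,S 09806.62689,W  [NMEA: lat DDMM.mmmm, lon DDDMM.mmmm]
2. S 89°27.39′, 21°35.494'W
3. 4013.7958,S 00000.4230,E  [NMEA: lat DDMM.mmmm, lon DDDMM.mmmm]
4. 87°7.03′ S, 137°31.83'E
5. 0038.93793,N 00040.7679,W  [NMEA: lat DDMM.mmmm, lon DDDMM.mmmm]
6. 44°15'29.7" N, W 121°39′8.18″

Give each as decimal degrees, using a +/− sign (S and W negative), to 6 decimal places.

Point 1:
  φ: degrees = first 2 digits = 71, minutes = 46.316; 71 + 46.316/60 = 71.7719333
  S → negative
  Lon: split at 3 digits → 098° and 6.62689′; 98 + 6.62689/60 = 98.1104482
  hemisphere W, so the sign is −
Point 2:
  φ: 27.39′ = 0.456500°; total 89.4565000
  S → negative
  λ: 21 + 35.494/60 = 21.5915667
  W ⇒ negate
Point 3:
  Latitude: split at 2 digits → 40° and 13.7958′; 40 + 13.7958/60 = 40.2299300
  hemisphere S, so the sign is −
  Lon: degrees = first 3 digits = 0, minutes = 0.423; 0 + 0.423/60 = 0.0070500
  E → positive
Point 4:
  Latitude: 7.03′ = 0.117167°; total 87.1171667
  hemisphere S, so the sign is −
  λ: 137 + 31.83/60 = 137.5305000
  E ⇒ keep positive
Point 5:
  φ: degrees = first 2 digits = 0, minutes = 38.93793; 0 + 38.93793/60 = 0.6489655
  N ⇒ keep positive
  Longitude: degrees = first 3 digits = 0, minutes = 40.7679; 0 + 40.7679/60 = 0.6794650
  W ⇒ negate
Point 6:
  Lat: 15′ + 29.7″ = 15.49500′; 44 + 15.49500/60 = 44.2582500
  N → positive
  Longitude: 121 + 39/60 + 8.18/3600 = 121.6522722
  W → negative

1. -71.771933, -98.110448
2. -89.456500, -21.591567
3. -40.229930, 0.007050
4. -87.117167, 137.530500
5. 0.648966, -0.679465
6. 44.258250, -121.652272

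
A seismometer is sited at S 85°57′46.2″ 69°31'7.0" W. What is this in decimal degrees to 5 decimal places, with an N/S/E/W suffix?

85.96283° S, 69.51861° W

φ: 85° + 57/60 + 46.2/3600 = 85 + 0.950000 + 0.012833 = 85.962833
λ: 69 + 31/60 + 7/3600 = 69.518611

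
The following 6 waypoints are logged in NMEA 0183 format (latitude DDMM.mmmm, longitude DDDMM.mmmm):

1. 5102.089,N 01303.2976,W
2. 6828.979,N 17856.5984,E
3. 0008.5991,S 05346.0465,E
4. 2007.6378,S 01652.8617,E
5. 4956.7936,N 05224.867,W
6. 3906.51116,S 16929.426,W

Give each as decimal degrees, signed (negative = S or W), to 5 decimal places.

Point 1:
  Lat: split at 2 digits → 51° and 2.089′; 51 + 2.089/60 = 51.034817
  N → positive
  Longitude: degrees = first 3 digits = 13, minutes = 3.2976; 13 + 3.2976/60 = 13.054960
  hemisphere W, so the sign is −
Point 2:
  Lat: degrees = first 2 digits = 68, minutes = 28.979; 68 + 28.979/60 = 68.482983
  N → positive
  Longitude: split at 3 digits → 178° and 56.5984′; 178 + 56.5984/60 = 178.943307
  E ⇒ keep positive
Point 3:
  Lat: degrees = first 2 digits = 0, minutes = 8.5991; 0 + 8.5991/60 = 0.143318
  hemisphere S, so the sign is −
  λ: degrees = first 3 digits = 53, minutes = 46.0465; 53 + 46.0465/60 = 53.767442
  E ⇒ keep positive
Point 4:
  φ: split at 2 digits → 20° and 7.6378′; 20 + 7.6378/60 = 20.127297
  S ⇒ negate
  λ: degrees = first 3 digits = 16, minutes = 52.8617; 16 + 52.8617/60 = 16.881028
  E ⇒ keep positive
Point 5:
  Latitude: degrees = first 2 digits = 49, minutes = 56.7936; 49 + 56.7936/60 = 49.946560
  N ⇒ keep positive
  Longitude: degrees = first 3 digits = 52, minutes = 24.867; 52 + 24.867/60 = 52.414450
  W ⇒ negate
Point 6:
  Latitude: degrees = first 2 digits = 39, minutes = 6.51116; 39 + 6.51116/60 = 39.108519
  hemisphere S, so the sign is −
  Longitude: degrees = first 3 digits = 169, minutes = 29.426; 169 + 29.426/60 = 169.490433
  W → negative

1. 51.03482, -13.05496
2. 68.48298, 178.94331
3. -0.14332, 53.76744
4. -20.12730, 16.88103
5. 49.94656, -52.41445
6. -39.10852, -169.49043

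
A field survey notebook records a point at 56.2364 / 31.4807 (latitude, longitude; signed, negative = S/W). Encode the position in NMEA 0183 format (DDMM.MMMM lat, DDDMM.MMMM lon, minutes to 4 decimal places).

5614.1840,N / 03128.8420,E

Lat: minutes = (56.236400 − 56) × 60 = 14.184000
Longitude: fractional part 0.480700 → 28.842000 minutes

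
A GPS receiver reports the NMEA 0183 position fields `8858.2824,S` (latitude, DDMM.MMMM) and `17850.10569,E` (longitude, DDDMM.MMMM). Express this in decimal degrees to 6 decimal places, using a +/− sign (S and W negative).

Latitude: split at 2 digits → 88° and 58.2824′; 88 + 58.2824/60 = 88.9713733
S → negative
Lon: split at 3 digits → 178° and 50.10569′; 178 + 50.10569/60 = 178.8350948
E → positive

-88.971373, 178.835095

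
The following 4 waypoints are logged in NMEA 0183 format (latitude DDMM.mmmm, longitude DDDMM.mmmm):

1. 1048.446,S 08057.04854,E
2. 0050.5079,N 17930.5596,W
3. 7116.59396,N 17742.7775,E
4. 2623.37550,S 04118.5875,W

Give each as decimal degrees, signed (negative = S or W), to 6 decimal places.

Point 1:
  Lat: degrees = first 2 digits = 10, minutes = 48.446; 10 + 48.446/60 = 10.8074333
  hemisphere S, so the sign is −
  Longitude: split at 3 digits → 080° and 57.04854′; 80 + 57.04854/60 = 80.9508090
  E → positive
Point 2:
  Lat: degrees = first 2 digits = 0, minutes = 50.5079; 0 + 50.5079/60 = 0.8417983
  N ⇒ keep positive
  Longitude: split at 3 digits → 179° and 30.5596′; 179 + 30.5596/60 = 179.5093267
  hemisphere W, so the sign is −
Point 3:
  φ: degrees = first 2 digits = 71, minutes = 16.59396; 71 + 16.59396/60 = 71.2765660
  N ⇒ keep positive
  λ: degrees = first 3 digits = 177, minutes = 42.7775; 177 + 42.7775/60 = 177.7129583
  E ⇒ keep positive
Point 4:
  φ: split at 2 digits → 26° and 23.3755′; 26 + 23.3755/60 = 26.3895917
  S ⇒ negate
  Lon: split at 3 digits → 041° and 18.5875′; 41 + 18.5875/60 = 41.3097917
  W → negative

1. -10.807433, 80.950809
2. 0.841798, -179.509327
3. 71.276566, 177.712958
4. -26.389592, -41.309792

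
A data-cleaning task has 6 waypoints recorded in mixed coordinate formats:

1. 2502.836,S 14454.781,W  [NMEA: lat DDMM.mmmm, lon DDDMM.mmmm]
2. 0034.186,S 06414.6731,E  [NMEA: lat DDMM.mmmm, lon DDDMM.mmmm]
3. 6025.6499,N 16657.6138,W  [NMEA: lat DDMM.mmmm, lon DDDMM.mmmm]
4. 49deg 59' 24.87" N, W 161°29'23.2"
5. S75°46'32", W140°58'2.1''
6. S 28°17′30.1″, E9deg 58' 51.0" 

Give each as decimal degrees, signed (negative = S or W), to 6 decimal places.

1. -25.047267, -144.913017
2. -0.569767, 64.244552
3. 60.427498, -166.960230
4. 49.990242, -161.489778
5. -75.775556, -140.967250
6. -28.291694, 9.980833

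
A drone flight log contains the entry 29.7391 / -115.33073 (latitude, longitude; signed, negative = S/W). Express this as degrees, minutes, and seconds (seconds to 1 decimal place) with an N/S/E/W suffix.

Lat: 0.739100 × 60 = 44.34600′ → 44′, remainder × 60 = 20.760″
Longitude is negative → W; |value| = 115.330730
Longitude: 0.330730 × 60 = 19.84380′ → 19′, remainder × 60 = 50.628″

29°44′20.8″ N, 115°19′50.6″ W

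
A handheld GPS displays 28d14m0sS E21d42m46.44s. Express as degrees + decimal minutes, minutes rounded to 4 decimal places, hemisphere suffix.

28° 14.0000′ S, 21° 42.7740′ E

Latitude: seconds/60 = 0.00000; minutes = 14 + 0.00000 = 14.000000
λ: 42 + 46.44/60 = 42.774000′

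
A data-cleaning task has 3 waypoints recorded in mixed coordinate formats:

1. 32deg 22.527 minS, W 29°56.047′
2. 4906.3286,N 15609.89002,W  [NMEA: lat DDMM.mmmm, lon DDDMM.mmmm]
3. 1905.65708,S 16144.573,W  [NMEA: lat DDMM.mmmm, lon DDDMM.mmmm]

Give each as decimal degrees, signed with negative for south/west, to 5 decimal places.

1. -32.37545, -29.93412
2. 49.10548, -156.16483
3. -19.09428, -161.74288

Point 1:
  Latitude: 22.527′ = 0.375450°; total 32.375450
  S → negative
  Lon: 56.047′ = 0.934117°; total 29.934117
  W → negative
Point 2:
  Latitude: split at 2 digits → 49° and 6.3286′; 49 + 6.3286/60 = 49.105477
  N ⇒ keep positive
  Longitude: degrees = first 3 digits = 156, minutes = 9.89002; 156 + 9.89002/60 = 156.164834
  hemisphere W, so the sign is −
Point 3:
  φ: degrees = first 2 digits = 19, minutes = 5.65708; 19 + 5.65708/60 = 19.094285
  S ⇒ negate
  Lon: degrees = first 3 digits = 161, minutes = 44.573; 161 + 44.573/60 = 161.742883
  W ⇒ negate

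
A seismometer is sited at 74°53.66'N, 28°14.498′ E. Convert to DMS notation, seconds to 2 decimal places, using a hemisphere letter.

φ: 53.66000′ → 53′ and 0.66000 × 60 = 39.6000″
Lon: 14.49800′ → 14′ and 0.49800 × 60 = 29.8800″

74°53′39.60″ N, 28°14′29.88″ E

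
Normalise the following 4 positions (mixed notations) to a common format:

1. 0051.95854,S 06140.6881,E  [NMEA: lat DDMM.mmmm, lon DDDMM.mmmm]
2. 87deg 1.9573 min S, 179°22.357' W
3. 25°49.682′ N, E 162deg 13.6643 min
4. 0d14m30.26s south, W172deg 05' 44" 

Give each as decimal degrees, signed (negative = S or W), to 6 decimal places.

Point 1:
  φ: split at 2 digits → 00° and 51.95854′; 0 + 51.95854/60 = 0.8659757
  S → negative
  λ: degrees = first 3 digits = 61, minutes = 40.6881; 61 + 40.6881/60 = 61.6781350
  E → positive
Point 2:
  φ: 87 + 1.9573/60 = 87.0326217
  S ⇒ negate
  λ: 179 + 22.357/60 = 179.3726167
  W ⇒ negate
Point 3:
  φ: 25 + 49.682/60 = 25.8280333
  N → positive
  Lon: 13.6643′ = 0.227738°; total 162.2277383
  E → positive
Point 4:
  Lat: 0° + 14/60 + 30.26/3600 = 0 + 0.233333 + 0.008406 = 0.2417389
  hemisphere S, so the sign is −
  Longitude: 172 + 5/60 + 44/3600 = 172.0955556
  hemisphere W, so the sign is −

1. -0.865976, 61.678135
2. -87.032622, -179.372617
3. 25.828033, 162.227738
4. -0.241739, -172.095556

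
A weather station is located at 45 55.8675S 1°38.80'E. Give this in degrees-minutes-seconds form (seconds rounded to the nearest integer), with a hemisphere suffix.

45°55′52″ S, 1°38′48″ E

Latitude: fractional minutes 0.86750 × 60 = 52.05″
Lon: 38.80000′ → 38′ and 0.80000 × 60 = 48.00″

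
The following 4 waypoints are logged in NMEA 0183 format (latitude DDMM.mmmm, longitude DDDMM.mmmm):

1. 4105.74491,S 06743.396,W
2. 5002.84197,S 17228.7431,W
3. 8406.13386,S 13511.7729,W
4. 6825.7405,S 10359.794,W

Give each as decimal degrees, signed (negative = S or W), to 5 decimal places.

Point 1:
  Latitude: degrees = first 2 digits = 41, minutes = 5.74491; 41 + 5.74491/60 = 41.095749
  S → negative
  Longitude: split at 3 digits → 067° and 43.396′; 67 + 43.396/60 = 67.723267
  W ⇒ negate
Point 2:
  φ: degrees = first 2 digits = 50, minutes = 2.84197; 50 + 2.84197/60 = 50.047366
  hemisphere S, so the sign is −
  Lon: split at 3 digits → 172° and 28.7431′; 172 + 28.7431/60 = 172.479052
  W ⇒ negate
Point 3:
  φ: split at 2 digits → 84° and 6.13386′; 84 + 6.13386/60 = 84.102231
  S ⇒ negate
  Lon: degrees = first 3 digits = 135, minutes = 11.7729; 135 + 11.7729/60 = 135.196215
  hemisphere W, so the sign is −
Point 4:
  φ: split at 2 digits → 68° and 25.7405′; 68 + 25.7405/60 = 68.429008
  hemisphere S, so the sign is −
  Longitude: split at 3 digits → 103° and 59.794′; 103 + 59.794/60 = 103.996567
  hemisphere W, so the sign is −

1. -41.09575, -67.72327
2. -50.04737, -172.47905
3. -84.10223, -135.19622
4. -68.42901, -103.99657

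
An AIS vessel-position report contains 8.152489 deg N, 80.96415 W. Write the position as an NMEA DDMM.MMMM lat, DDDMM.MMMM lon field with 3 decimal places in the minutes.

Lat: minutes = (8.152489 − 8) × 60 = 9.14934
Lon: fractional part 0.964150 → 57.84900 minutes

0809.149,N / 08057.849,W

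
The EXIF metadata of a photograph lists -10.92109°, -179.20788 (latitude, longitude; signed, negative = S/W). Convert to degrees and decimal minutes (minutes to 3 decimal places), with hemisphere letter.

Latitude is negative → S; |value| = 10.921090
Lat: fractional part 0.921090 → 55.26540 minutes
Longitude is negative → W; |value| = 179.207880
Lon: fractional part 0.207880 → 12.47280 minutes

10° 55.265′ S, 179° 12.473′ W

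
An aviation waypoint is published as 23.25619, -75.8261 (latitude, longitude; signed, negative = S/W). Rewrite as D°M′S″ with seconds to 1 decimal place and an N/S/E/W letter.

23°15′22.3″ N, 75°49′34.0″ W

Lat: 0.256190° → 15.37140′; 0.37140 × 60 = 22.284″
Longitude is negative → W; |value| = 75.826100
Longitude: 0.826100 × 60 = 49.56600′ → 49′, remainder × 60 = 33.960″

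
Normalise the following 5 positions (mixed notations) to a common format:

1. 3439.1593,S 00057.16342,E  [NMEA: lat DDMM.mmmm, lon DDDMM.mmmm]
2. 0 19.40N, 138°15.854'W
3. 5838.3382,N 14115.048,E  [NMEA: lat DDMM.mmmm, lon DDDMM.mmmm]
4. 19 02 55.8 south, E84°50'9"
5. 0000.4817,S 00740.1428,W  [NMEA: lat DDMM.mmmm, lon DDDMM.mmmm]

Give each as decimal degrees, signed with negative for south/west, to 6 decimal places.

1. -34.652655, 0.952724
2. 0.323333, -138.264233
3. 58.638970, 141.250800
4. -19.048833, 84.835833
5. -0.008028, -7.669047

Point 1:
  Latitude: degrees = first 2 digits = 34, minutes = 39.1593; 34 + 39.1593/60 = 34.6526550
  S → negative
  Lon: split at 3 digits → 000° and 57.16342′; 0 + 57.16342/60 = 0.9527237
  E → positive
Point 2:
  Latitude: 19.4′ = 0.323333°; total 0.3233333
  N ⇒ keep positive
  λ: 138 + 15.854/60 = 138.2642333
  W → negative
Point 3:
  Latitude: split at 2 digits → 58° and 38.3382′; 58 + 38.3382/60 = 58.6389700
  N ⇒ keep positive
  Longitude: split at 3 digits → 141° and 15.048′; 141 + 15.048/60 = 141.2508000
  E → positive
Point 4:
  Lat: 19° + 2/60 + 55.8/3600 = 19 + 0.033333 + 0.015500 = 19.0488333
  hemisphere S, so the sign is −
  Lon: 84° + 50/60 + 9/3600 = 84 + 0.833333 + 0.002500 = 84.8358333
  E → positive
Point 5:
  Latitude: degrees = first 2 digits = 0, minutes = 0.4817; 0 + 0.4817/60 = 0.0080283
  hemisphere S, so the sign is −
  Lon: split at 3 digits → 007° and 40.1428′; 7 + 40.1428/60 = 7.6690467
  W ⇒ negate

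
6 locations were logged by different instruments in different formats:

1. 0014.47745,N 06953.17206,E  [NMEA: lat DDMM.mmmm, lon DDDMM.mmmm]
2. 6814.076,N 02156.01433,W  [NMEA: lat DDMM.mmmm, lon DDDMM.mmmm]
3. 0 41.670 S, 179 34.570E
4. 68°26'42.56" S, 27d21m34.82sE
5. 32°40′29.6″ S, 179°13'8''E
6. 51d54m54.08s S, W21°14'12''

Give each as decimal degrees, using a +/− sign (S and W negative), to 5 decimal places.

1. 0.24129, 69.88620
2. 68.23460, -21.93357
3. -0.69450, 179.57617
4. -68.44516, 27.35967
5. -32.67489, 179.21889
6. -51.91502, -21.23667

Point 1:
  Lat: split at 2 digits → 00° and 14.47745′; 0 + 14.47745/60 = 0.241291
  N → positive
  Lon: degrees = first 3 digits = 69, minutes = 53.17206; 69 + 53.17206/60 = 69.886201
  E ⇒ keep positive
Point 2:
  Lat: split at 2 digits → 68° and 14.076′; 68 + 14.076/60 = 68.234600
  N → positive
  Longitude: degrees = first 3 digits = 21, minutes = 56.01433; 21 + 56.01433/60 = 21.933572
  W → negative
Point 3:
  Lat: 0 + 41.67/60 = 0.694500
  hemisphere S, so the sign is −
  Lon: 34.57′ = 0.576167°; total 179.576167
  E → positive
Point 4:
  φ: 68° + 26/60 + 42.56/3600 = 68 + 0.433333 + 0.011822 = 68.445156
  hemisphere S, so the sign is −
  Longitude: 27 + 21/60 + 34.82/3600 = 27.359672
  E → positive
Point 5:
  φ: 40′ + 29.6″ = 40.49333′; 32 + 40.49333/60 = 32.674889
  S ⇒ negate
  Longitude: 13′ + 8″ = 13.13333′; 179 + 13.13333/60 = 179.218889
  E ⇒ keep positive
Point 6:
  φ: 51° + 54/60 + 54.08/3600 = 51 + 0.900000 + 0.015022 = 51.915022
  hemisphere S, so the sign is −
  λ: 21° + 14/60 + 12/3600 = 21 + 0.233333 + 0.003333 = 21.236667
  W → negative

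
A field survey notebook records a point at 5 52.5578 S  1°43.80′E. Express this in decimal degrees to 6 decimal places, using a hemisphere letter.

Latitude: 52.5578′ = 0.875963°; total 5.8759633
Lon: 1 + 43.8/60 = 1.7300000

5.875963° S, 1.730000° E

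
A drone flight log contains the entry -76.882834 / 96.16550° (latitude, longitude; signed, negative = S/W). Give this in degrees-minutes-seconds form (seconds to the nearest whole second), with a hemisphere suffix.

76°52′58″ S, 96°09′56″ E

Latitude is negative → S; |value| = 76.882834
Lat: 0.882834 × 60 = 52.97004′ → 52′, remainder × 60 = 58.20″
λ: 0.165500 × 60 = 9.93000′ → 9′, remainder × 60 = 55.80″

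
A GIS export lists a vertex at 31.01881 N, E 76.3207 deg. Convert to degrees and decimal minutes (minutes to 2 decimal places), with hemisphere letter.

31° 1.13′ N, 76° 19.24′ E

φ: 31° + 0.018810 × 60 = 31° 1.1286′
Longitude: minutes = (76.320700 − 76) × 60 = 19.2420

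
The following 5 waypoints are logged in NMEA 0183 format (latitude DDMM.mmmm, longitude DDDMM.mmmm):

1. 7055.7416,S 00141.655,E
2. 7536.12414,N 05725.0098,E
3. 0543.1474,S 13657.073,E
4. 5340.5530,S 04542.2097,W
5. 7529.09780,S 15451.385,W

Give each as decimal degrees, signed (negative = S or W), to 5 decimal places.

1. -70.92903, 1.69425
2. 75.60207, 57.41683
3. -5.71912, 136.95122
4. -53.67588, -45.70350
5. -75.48496, -154.85642

Point 1:
  Latitude: split at 2 digits → 70° and 55.7416′; 70 + 55.7416/60 = 70.929027
  hemisphere S, so the sign is −
  λ: degrees = first 3 digits = 1, minutes = 41.655; 1 + 41.655/60 = 1.694250
  E → positive
Point 2:
  φ: degrees = first 2 digits = 75, minutes = 36.12414; 75 + 36.12414/60 = 75.602069
  N ⇒ keep positive
  Longitude: degrees = first 3 digits = 57, minutes = 25.0098; 57 + 25.0098/60 = 57.416830
  E ⇒ keep positive
Point 3:
  Lat: split at 2 digits → 05° and 43.1474′; 5 + 43.1474/60 = 5.719123
  S ⇒ negate
  λ: split at 3 digits → 136° and 57.073′; 136 + 57.073/60 = 136.951217
  E → positive
Point 4:
  Lat: split at 2 digits → 53° and 40.553′; 53 + 40.553/60 = 53.675883
  S → negative
  Longitude: split at 3 digits → 045° and 42.2097′; 45 + 42.2097/60 = 45.703495
  W → negative
Point 5:
  Lat: degrees = first 2 digits = 75, minutes = 29.0978; 75 + 29.0978/60 = 75.484963
  S → negative
  Lon: split at 3 digits → 154° and 51.385′; 154 + 51.385/60 = 154.856417
  hemisphere W, so the sign is −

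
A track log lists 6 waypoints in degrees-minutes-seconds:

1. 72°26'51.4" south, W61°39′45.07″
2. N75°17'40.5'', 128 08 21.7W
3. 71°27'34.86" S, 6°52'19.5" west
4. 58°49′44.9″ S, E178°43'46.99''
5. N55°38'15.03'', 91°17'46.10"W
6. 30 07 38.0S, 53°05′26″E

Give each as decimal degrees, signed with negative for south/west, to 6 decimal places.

1. -72.447611, -61.662519
2. 75.294583, -128.139361
3. -71.459683, -6.872083
4. -58.829139, 178.729719
5. 55.637508, -91.296139
6. -30.127222, 53.090556

Point 1:
  φ: 72° + 26/60 + 51.4/3600 = 72 + 0.433333 + 0.014278 = 72.4476111
  hemisphere S, so the sign is −
  λ: 61 + 39/60 + 45.07/3600 = 61.6625194
  hemisphere W, so the sign is −
Point 2:
  Latitude: 75 + 17/60 + 40.5/3600 = 75.2945833
  N ⇒ keep positive
  Lon: 8′ + 21.7″ = 8.36167′; 128 + 8.36167/60 = 128.1393611
  hemisphere W, so the sign is −
Point 3:
  Lat: 27′ + 34.86″ = 27.58100′; 71 + 27.58100/60 = 71.4596833
  hemisphere S, so the sign is −
  λ: 6° + 52/60 + 19.5/3600 = 6 + 0.866667 + 0.005417 = 6.8720833
  W ⇒ negate
Point 4:
  φ: 58° + 49/60 + 44.9/3600 = 58 + 0.816667 + 0.012472 = 58.8291389
  hemisphere S, so the sign is −
  Lon: 178° + 43/60 + 46.99/3600 = 178 + 0.716667 + 0.013053 = 178.7297194
  E → positive
Point 5:
  Lat: 55 + 38/60 + 15.03/3600 = 55.6375083
  N ⇒ keep positive
  λ: 91 + 17/60 + 46.1/3600 = 91.2961389
  W → negative
Point 6:
  Lat: 30° + 7/60 + 38/3600 = 30 + 0.116667 + 0.010556 = 30.1272222
  S ⇒ negate
  λ: 53° + 5/60 + 26/3600 = 53 + 0.083333 + 0.007222 = 53.0905556
  E → positive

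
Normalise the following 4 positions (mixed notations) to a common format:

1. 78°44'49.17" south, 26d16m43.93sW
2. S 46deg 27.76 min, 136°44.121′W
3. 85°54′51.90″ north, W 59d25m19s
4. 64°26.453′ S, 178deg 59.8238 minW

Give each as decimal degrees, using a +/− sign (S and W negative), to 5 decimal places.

1. -78.74699, -26.27887
2. -46.46267, -136.73535
3. 85.91442, -59.42194
4. -64.44088, -178.99706

Point 1:
  φ: 78° + 44/60 + 49.17/3600 = 78 + 0.733333 + 0.013658 = 78.746992
  S → negative
  Lon: 26 + 16/60 + 43.93/3600 = 26.278869
  hemisphere W, so the sign is −
Point 2:
  φ: 27.76′ = 0.462667°; total 46.462667
  hemisphere S, so the sign is −
  Longitude: 44.121′ = 0.735350°; total 136.735350
  W → negative
Point 3:
  Latitude: 85 + 54/60 + 51.9/3600 = 85.914417
  N → positive
  λ: 25′ + 19″ = 25.31667′; 59 + 25.31667/60 = 59.421944
  hemisphere W, so the sign is −
Point 4:
  φ: 26.453′ = 0.440883°; total 64.440883
  S ⇒ negate
  Longitude: 178 + 59.8238/60 = 178.997063
  W → negative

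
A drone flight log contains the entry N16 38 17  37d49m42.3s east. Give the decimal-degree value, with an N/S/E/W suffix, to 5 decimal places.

Latitude: 16° + 38/60 + 17/3600 = 16 + 0.633333 + 0.004722 = 16.638056
Lon: 37° + 49/60 + 42.3/3600 = 37 + 0.816667 + 0.011750 = 37.828417

16.63806° N, 37.82842° E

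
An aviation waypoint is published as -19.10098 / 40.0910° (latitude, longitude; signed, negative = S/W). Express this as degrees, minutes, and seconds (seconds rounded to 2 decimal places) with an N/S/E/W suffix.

19°06′3.53″ S, 40°05′27.60″ E

Latitude is negative → S; |value| = 19.100980
Latitude: whole degrees 19; 6.05880′ → 6′ and 3.5280″
Lon: whole degrees 40; 5.46000′ → 5′ and 27.6000″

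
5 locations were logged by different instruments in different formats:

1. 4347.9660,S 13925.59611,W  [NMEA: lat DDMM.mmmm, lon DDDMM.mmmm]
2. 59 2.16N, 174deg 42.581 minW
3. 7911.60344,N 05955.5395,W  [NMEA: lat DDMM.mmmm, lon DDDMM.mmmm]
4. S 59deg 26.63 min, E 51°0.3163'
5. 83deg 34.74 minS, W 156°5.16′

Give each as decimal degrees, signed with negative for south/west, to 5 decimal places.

Point 1:
  Latitude: degrees = first 2 digits = 43, minutes = 47.966; 43 + 47.966/60 = 43.799433
  hemisphere S, so the sign is −
  Lon: split at 3 digits → 139° and 25.59611′; 139 + 25.59611/60 = 139.426602
  W ⇒ negate
Point 2:
  Lat: 59 + 2.16/60 = 59.036000
  N → positive
  Longitude: 174 + 42.581/60 = 174.709683
  W → negative
Point 3:
  Latitude: split at 2 digits → 79° and 11.60344′; 79 + 11.60344/60 = 79.193391
  N → positive
  λ: degrees = first 3 digits = 59, minutes = 55.5395; 59 + 55.5395/60 = 59.925658
  W ⇒ negate
Point 4:
  φ: 26.63′ = 0.443833°; total 59.443833
  hemisphere S, so the sign is −
  Lon: 51 + 0.3163/60 = 51.005272
  E ⇒ keep positive
Point 5:
  Lat: 34.74′ = 0.579000°; total 83.579000
  S ⇒ negate
  Longitude: 156 + 5.16/60 = 156.086000
  W ⇒ negate

1. -43.79943, -139.42660
2. 59.03600, -174.70968
3. 79.19339, -59.92566
4. -59.44383, 51.00527
5. -83.57900, -156.08600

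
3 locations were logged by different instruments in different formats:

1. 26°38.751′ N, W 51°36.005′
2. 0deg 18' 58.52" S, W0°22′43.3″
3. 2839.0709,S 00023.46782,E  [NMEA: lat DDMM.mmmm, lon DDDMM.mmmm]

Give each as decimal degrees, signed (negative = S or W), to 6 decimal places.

Point 1:
  Latitude: 26 + 38.751/60 = 26.6458500
  N ⇒ keep positive
  λ: 51 + 36.005/60 = 51.6000833
  W ⇒ negate
Point 2:
  Lat: 0 + 18/60 + 58.52/3600 = 0.3162556
  hemisphere S, so the sign is −
  Longitude: 22′ + 43.3″ = 22.72167′; 0 + 22.72167/60 = 0.3786944
  hemisphere W, so the sign is −
Point 3:
  Lat: degrees = first 2 digits = 28, minutes = 39.0709; 28 + 39.0709/60 = 28.6511817
  S → negative
  Longitude: split at 3 digits → 000° and 23.46782′; 0 + 23.46782/60 = 0.3911303
  E ⇒ keep positive

1. 26.645850, -51.600083
2. -0.316256, -0.378694
3. -28.651182, 0.391130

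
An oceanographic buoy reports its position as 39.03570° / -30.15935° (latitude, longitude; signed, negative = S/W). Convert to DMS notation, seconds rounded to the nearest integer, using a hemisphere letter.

Latitude: 0.035700° → 2.14200′; 0.14200 × 60 = 8.52″
Longitude is negative → W; |value| = 30.159350
Lon: 0.159350 × 60 = 9.56100′ → 9′, remainder × 60 = 33.66″

39°02′9″ N, 30°09′34″ W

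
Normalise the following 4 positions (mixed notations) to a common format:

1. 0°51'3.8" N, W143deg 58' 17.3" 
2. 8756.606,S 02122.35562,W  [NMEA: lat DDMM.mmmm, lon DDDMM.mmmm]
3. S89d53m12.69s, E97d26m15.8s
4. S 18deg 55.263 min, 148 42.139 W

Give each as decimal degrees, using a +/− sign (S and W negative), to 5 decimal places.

1. 0.85106, -143.97147
2. -87.94343, -21.37259
3. -89.88686, 97.43772
4. -18.92105, -148.70232

Point 1:
  Latitude: 0° + 51/60 + 3.8/3600 = 0 + 0.850000 + 0.001056 = 0.851056
  N → positive
  λ: 143° + 58/60 + 17.3/3600 = 143 + 0.966667 + 0.004806 = 143.971472
  W → negative
Point 2:
  φ: degrees = first 2 digits = 87, minutes = 56.606; 87 + 56.606/60 = 87.943433
  S → negative
  λ: split at 3 digits → 021° and 22.35562′; 21 + 22.35562/60 = 21.372594
  hemisphere W, so the sign is −
Point 3:
  Lat: 89 + 53/60 + 12.69/3600 = 89.886858
  S → negative
  Lon: 26′ + 15.8″ = 26.26333′; 97 + 26.26333/60 = 97.437722
  E ⇒ keep positive
Point 4:
  φ: 18 + 55.263/60 = 18.921050
  S ⇒ negate
  Longitude: 42.139′ = 0.702317°; total 148.702317
  W → negative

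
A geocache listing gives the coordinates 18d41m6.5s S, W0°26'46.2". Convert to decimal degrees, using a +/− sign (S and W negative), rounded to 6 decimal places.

Lat: 18° + 41/60 + 6.5/3600 = 18 + 0.683333 + 0.001806 = 18.6851389
hemisphere S, so the sign is −
λ: 26′ + 46.2″ = 26.77000′; 0 + 26.77000/60 = 0.4461667
W ⇒ negate

-18.685139, -0.446167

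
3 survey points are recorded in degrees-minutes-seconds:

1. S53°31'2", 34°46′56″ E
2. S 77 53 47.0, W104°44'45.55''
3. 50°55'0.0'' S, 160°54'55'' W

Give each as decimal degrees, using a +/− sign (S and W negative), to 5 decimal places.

1. -53.51722, 34.78222
2. -77.89639, -104.74599
3. -50.91667, -160.91528

Point 1:
  Latitude: 31′ + 2″ = 31.03333′; 53 + 31.03333/60 = 53.517222
  S ⇒ negate
  λ: 34 + 46/60 + 56/3600 = 34.782222
  E → positive
Point 2:
  φ: 77 + 53/60 + 47/3600 = 77.896389
  S ⇒ negate
  Longitude: 104° + 44/60 + 45.55/3600 = 104 + 0.733333 + 0.012653 = 104.745986
  W ⇒ negate
Point 3:
  Latitude: 55′ + 0″ = 55.00000′; 50 + 55.00000/60 = 50.916667
  S ⇒ negate
  λ: 160° + 54/60 + 55/3600 = 160 + 0.900000 + 0.015278 = 160.915278
  W ⇒ negate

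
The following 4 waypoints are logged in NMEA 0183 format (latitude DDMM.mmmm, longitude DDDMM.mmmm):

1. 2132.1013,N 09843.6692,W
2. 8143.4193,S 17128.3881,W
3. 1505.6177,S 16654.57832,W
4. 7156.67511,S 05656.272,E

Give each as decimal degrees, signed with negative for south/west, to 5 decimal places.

1. 21.53502, -98.72782
2. -81.72366, -171.47314
3. -15.09363, -166.90964
4. -71.94459, 56.93787

Point 1:
  φ: degrees = first 2 digits = 21, minutes = 32.1013; 21 + 32.1013/60 = 21.535022
  N ⇒ keep positive
  Longitude: degrees = first 3 digits = 98, minutes = 43.6692; 98 + 43.6692/60 = 98.727820
  W ⇒ negate
Point 2:
  φ: split at 2 digits → 81° and 43.4193′; 81 + 43.4193/60 = 81.723655
  S ⇒ negate
  λ: degrees = first 3 digits = 171, minutes = 28.3881; 171 + 28.3881/60 = 171.473135
  W ⇒ negate
Point 3:
  φ: split at 2 digits → 15° and 5.6177′; 15 + 5.6177/60 = 15.093628
  hemisphere S, so the sign is −
  λ: degrees = first 3 digits = 166, minutes = 54.57832; 166 + 54.57832/60 = 166.909639
  W ⇒ negate
Point 4:
  Latitude: split at 2 digits → 71° and 56.67511′; 71 + 56.67511/60 = 71.944585
  hemisphere S, so the sign is −
  Lon: split at 3 digits → 056° and 56.272′; 56 + 56.272/60 = 56.937867
  E → positive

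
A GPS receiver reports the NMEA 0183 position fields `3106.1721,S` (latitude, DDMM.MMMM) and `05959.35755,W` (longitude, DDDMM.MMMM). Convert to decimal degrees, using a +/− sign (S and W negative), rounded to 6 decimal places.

Latitude: split at 2 digits → 31° and 6.1721′; 31 + 6.1721/60 = 31.1028683
S ⇒ negate
Lon: degrees = first 3 digits = 59, minutes = 59.35755; 59 + 59.35755/60 = 59.9892925
W ⇒ negate

-31.102868, -59.989293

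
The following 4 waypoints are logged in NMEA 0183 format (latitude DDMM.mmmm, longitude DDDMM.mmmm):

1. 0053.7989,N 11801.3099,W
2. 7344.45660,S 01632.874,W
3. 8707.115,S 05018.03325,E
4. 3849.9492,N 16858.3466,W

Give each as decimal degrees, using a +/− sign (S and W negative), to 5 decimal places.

1. 0.89665, -118.02183
2. -73.74094, -16.54790
3. -87.11858, 50.30055
4. 38.83249, -168.97244

Point 1:
  Latitude: split at 2 digits → 00° and 53.7989′; 0 + 53.7989/60 = 0.896648
  N → positive
  λ: split at 3 digits → 118° and 1.3099′; 118 + 1.3099/60 = 118.021832
  W → negative
Point 2:
  Lat: split at 2 digits → 73° and 44.4566′; 73 + 44.4566/60 = 73.740943
  hemisphere S, so the sign is −
  Longitude: degrees = first 3 digits = 16, minutes = 32.874; 16 + 32.874/60 = 16.547900
  W → negative
Point 3:
  φ: degrees = first 2 digits = 87, minutes = 7.115; 87 + 7.115/60 = 87.118583
  S ⇒ negate
  Lon: split at 3 digits → 050° and 18.03325′; 50 + 18.03325/60 = 50.300554
  E ⇒ keep positive
Point 4:
  Lat: degrees = first 2 digits = 38, minutes = 49.9492; 38 + 49.9492/60 = 38.832487
  N → positive
  Longitude: degrees = first 3 digits = 168, minutes = 58.3466; 168 + 58.3466/60 = 168.972443
  hemisphere W, so the sign is −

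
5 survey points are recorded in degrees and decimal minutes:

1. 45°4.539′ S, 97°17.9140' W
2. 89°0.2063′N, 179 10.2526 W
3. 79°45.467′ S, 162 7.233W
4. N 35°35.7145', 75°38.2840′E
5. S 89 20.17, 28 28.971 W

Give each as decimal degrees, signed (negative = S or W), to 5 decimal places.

1. -45.07565, -97.29857
2. 89.00344, -179.17088
3. -79.75778, -162.12055
4. 35.59524, 75.63807
5. -89.33617, -28.48285

Point 1:
  φ: 45 + 4.539/60 = 45.075650
  S ⇒ negate
  Lon: 17.914′ = 0.298567°; total 97.298567
  W → negative
Point 2:
  Lat: 89 + 0.2063/60 = 89.003438
  N ⇒ keep positive
  Longitude: 10.2526′ = 0.170877°; total 179.170877
  W ⇒ negate
Point 3:
  Lat: 45.467′ = 0.757783°; total 79.757783
  S → negative
  λ: 162 + 7.233/60 = 162.120550
  W ⇒ negate
Point 4:
  Lat: 35.7145′ = 0.595242°; total 35.595242
  N ⇒ keep positive
  Longitude: 38.284′ = 0.638067°; total 75.638067
  E ⇒ keep positive
Point 5:
  φ: 89 + 20.17/60 = 89.336167
  S ⇒ negate
  λ: 28 + 28.971/60 = 28.482850
  W ⇒ negate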